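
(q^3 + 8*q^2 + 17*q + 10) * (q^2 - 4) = q^5 + 8*q^4 + 13*q^3 - 22*q^2 - 68*q - 40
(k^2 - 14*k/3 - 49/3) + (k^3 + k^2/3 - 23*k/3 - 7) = k^3 + 4*k^2/3 - 37*k/3 - 70/3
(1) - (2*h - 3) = 4 - 2*h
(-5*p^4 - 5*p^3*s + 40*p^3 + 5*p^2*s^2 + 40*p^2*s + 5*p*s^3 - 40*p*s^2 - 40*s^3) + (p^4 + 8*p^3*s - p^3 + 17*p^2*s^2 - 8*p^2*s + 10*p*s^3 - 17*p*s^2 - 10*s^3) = -4*p^4 + 3*p^3*s + 39*p^3 + 22*p^2*s^2 + 32*p^2*s + 15*p*s^3 - 57*p*s^2 - 50*s^3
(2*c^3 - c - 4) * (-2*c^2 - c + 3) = -4*c^5 - 2*c^4 + 8*c^3 + 9*c^2 + c - 12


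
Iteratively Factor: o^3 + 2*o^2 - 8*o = (o - 2)*(o^2 + 4*o) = o*(o - 2)*(o + 4)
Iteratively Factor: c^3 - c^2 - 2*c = (c)*(c^2 - c - 2) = c*(c - 2)*(c + 1)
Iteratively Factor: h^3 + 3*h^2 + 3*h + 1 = (h + 1)*(h^2 + 2*h + 1) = (h + 1)^2*(h + 1)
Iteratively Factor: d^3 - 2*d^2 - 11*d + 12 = (d - 4)*(d^2 + 2*d - 3) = (d - 4)*(d + 3)*(d - 1)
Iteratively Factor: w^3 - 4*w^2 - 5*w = (w)*(w^2 - 4*w - 5) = w*(w + 1)*(w - 5)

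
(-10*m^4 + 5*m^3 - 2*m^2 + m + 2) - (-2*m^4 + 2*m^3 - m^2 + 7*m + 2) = -8*m^4 + 3*m^3 - m^2 - 6*m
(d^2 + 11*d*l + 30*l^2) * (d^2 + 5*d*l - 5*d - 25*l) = d^4 + 16*d^3*l - 5*d^3 + 85*d^2*l^2 - 80*d^2*l + 150*d*l^3 - 425*d*l^2 - 750*l^3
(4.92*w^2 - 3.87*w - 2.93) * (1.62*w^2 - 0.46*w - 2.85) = 7.9704*w^4 - 8.5326*w^3 - 16.9884*w^2 + 12.3773*w + 8.3505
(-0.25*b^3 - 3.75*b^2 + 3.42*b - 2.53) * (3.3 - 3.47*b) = 0.8675*b^4 + 12.1875*b^3 - 24.2424*b^2 + 20.0651*b - 8.349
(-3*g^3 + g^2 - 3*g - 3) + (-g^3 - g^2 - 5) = -4*g^3 - 3*g - 8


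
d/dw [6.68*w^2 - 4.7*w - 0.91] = 13.36*w - 4.7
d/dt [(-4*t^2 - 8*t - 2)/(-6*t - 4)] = (6*t^2 + 8*t + 5)/(9*t^2 + 12*t + 4)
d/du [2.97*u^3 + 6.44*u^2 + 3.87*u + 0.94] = 8.91*u^2 + 12.88*u + 3.87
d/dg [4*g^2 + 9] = 8*g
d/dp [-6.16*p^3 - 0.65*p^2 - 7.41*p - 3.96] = -18.48*p^2 - 1.3*p - 7.41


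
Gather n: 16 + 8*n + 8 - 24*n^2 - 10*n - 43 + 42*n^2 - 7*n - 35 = 18*n^2 - 9*n - 54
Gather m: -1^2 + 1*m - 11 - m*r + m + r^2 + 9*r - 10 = m*(2 - r) + r^2 + 9*r - 22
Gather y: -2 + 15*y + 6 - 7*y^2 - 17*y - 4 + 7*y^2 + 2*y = 0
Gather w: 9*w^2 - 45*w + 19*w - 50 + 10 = 9*w^2 - 26*w - 40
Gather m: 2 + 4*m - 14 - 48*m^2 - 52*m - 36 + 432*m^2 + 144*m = 384*m^2 + 96*m - 48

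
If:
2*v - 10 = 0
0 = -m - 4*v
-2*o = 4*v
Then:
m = -20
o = -10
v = 5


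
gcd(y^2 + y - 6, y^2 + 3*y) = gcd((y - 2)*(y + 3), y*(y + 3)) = y + 3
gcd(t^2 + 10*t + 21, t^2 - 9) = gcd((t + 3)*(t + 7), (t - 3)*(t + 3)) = t + 3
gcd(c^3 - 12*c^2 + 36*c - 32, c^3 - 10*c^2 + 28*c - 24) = c^2 - 4*c + 4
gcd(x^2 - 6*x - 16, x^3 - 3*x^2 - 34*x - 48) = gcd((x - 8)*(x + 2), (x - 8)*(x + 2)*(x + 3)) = x^2 - 6*x - 16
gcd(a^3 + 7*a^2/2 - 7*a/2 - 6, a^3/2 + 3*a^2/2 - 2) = 1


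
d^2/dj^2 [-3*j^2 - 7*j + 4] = -6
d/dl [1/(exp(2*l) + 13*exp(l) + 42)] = (-2*exp(l) - 13)*exp(l)/(exp(2*l) + 13*exp(l) + 42)^2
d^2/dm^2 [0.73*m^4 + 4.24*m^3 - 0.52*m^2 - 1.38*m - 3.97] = 8.76*m^2 + 25.44*m - 1.04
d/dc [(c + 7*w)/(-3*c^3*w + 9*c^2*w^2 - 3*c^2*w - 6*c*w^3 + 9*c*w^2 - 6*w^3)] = (-c^3 + 3*c^2*w - c^2 - 2*c*w^2 + 3*c*w - 2*w^2 + (c + 7*w)*(3*c^2 - 6*c*w + 2*c + 2*w^2 - 3*w))/(3*w*(c^3 - 3*c^2*w + c^2 + 2*c*w^2 - 3*c*w + 2*w^2)^2)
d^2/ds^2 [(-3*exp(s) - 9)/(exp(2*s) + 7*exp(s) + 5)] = 3*(-exp(4*s) - 5*exp(3*s) - 33*exp(2*s) - 52*exp(s) + 80)*exp(s)/(exp(6*s) + 21*exp(5*s) + 162*exp(4*s) + 553*exp(3*s) + 810*exp(2*s) + 525*exp(s) + 125)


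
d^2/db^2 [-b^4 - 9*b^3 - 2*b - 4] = 6*b*(-2*b - 9)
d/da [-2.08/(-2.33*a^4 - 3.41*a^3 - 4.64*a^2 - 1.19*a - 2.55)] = (-19.3856*a^3 - 21.2784*a^2 - 19.3024*a - 2.4752)/(2.33*a^4 + 3.41*a^3 + 4.64*a^2 + 1.19*a + 2.55)^2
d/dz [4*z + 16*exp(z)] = 16*exp(z) + 4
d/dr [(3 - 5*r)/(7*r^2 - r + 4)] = (-35*r^2 + 5*r + (5*r - 3)*(14*r - 1) - 20)/(7*r^2 - r + 4)^2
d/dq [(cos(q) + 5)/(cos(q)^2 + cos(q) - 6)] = (cos(q)^2 + 10*cos(q) + 11)*sin(q)/(cos(q)^2 + cos(q) - 6)^2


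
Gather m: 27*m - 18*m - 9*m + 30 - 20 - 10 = 0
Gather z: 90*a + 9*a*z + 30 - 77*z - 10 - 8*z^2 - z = 90*a - 8*z^2 + z*(9*a - 78) + 20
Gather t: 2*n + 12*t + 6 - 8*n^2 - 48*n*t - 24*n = -8*n^2 - 22*n + t*(12 - 48*n) + 6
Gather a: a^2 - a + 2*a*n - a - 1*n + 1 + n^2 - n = a^2 + a*(2*n - 2) + n^2 - 2*n + 1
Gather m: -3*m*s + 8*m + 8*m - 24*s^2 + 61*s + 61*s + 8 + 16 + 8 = m*(16 - 3*s) - 24*s^2 + 122*s + 32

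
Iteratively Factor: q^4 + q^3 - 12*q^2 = (q + 4)*(q^3 - 3*q^2) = q*(q + 4)*(q^2 - 3*q) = q^2*(q + 4)*(q - 3)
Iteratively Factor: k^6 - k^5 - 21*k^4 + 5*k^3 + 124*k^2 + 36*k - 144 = (k - 1)*(k^5 - 21*k^3 - 16*k^2 + 108*k + 144) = (k - 1)*(k + 2)*(k^4 - 2*k^3 - 17*k^2 + 18*k + 72) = (k - 3)*(k - 1)*(k + 2)*(k^3 + k^2 - 14*k - 24) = (k - 3)*(k - 1)*(k + 2)^2*(k^2 - k - 12) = (k - 4)*(k - 3)*(k - 1)*(k + 2)^2*(k + 3)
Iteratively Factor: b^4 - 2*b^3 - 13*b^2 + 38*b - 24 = (b + 4)*(b^3 - 6*b^2 + 11*b - 6) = (b - 2)*(b + 4)*(b^2 - 4*b + 3) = (b - 3)*(b - 2)*(b + 4)*(b - 1)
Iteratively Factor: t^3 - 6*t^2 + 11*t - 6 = (t - 2)*(t^2 - 4*t + 3) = (t - 2)*(t - 1)*(t - 3)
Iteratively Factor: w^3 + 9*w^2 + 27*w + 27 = (w + 3)*(w^2 + 6*w + 9) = (w + 3)^2*(w + 3)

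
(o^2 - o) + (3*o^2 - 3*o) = 4*o^2 - 4*o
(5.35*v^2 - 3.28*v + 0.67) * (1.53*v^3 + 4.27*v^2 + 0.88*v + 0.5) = 8.1855*v^5 + 17.8261*v^4 - 8.2725*v^3 + 2.6495*v^2 - 1.0504*v + 0.335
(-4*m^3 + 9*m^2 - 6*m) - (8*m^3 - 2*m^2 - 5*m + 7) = -12*m^3 + 11*m^2 - m - 7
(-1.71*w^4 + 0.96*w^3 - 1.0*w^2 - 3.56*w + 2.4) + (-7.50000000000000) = -1.71*w^4 + 0.96*w^3 - 1.0*w^2 - 3.56*w - 5.1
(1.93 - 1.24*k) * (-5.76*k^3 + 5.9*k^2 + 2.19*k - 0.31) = 7.1424*k^4 - 18.4328*k^3 + 8.6714*k^2 + 4.6111*k - 0.5983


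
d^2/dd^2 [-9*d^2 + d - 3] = -18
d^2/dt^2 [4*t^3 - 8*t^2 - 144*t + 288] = 24*t - 16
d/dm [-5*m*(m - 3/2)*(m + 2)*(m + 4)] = -20*m^3 - 135*m^2/2 + 10*m + 60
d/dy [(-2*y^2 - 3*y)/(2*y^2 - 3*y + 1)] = (12*y^2 - 4*y - 3)/(4*y^4 - 12*y^3 + 13*y^2 - 6*y + 1)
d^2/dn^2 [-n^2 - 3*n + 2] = -2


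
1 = 1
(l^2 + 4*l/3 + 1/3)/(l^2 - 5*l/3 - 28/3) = (3*l^2 + 4*l + 1)/(3*l^2 - 5*l - 28)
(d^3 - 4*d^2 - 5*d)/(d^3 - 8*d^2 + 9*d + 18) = d*(d - 5)/(d^2 - 9*d + 18)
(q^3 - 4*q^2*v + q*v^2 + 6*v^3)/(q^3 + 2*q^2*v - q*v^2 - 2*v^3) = (q^2 - 5*q*v + 6*v^2)/(q^2 + q*v - 2*v^2)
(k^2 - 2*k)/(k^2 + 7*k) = (k - 2)/(k + 7)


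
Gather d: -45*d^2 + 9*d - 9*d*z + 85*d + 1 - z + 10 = -45*d^2 + d*(94 - 9*z) - z + 11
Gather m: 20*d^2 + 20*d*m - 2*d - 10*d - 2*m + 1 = 20*d^2 - 12*d + m*(20*d - 2) + 1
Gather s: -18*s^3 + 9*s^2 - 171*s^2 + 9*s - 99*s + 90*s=-18*s^3 - 162*s^2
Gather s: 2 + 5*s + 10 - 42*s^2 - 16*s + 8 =-42*s^2 - 11*s + 20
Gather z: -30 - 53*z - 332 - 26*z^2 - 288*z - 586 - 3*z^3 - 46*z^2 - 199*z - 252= -3*z^3 - 72*z^2 - 540*z - 1200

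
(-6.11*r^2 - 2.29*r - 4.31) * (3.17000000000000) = -19.3687*r^2 - 7.2593*r - 13.6627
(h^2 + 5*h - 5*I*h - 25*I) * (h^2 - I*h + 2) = h^4 + 5*h^3 - 6*I*h^3 - 3*h^2 - 30*I*h^2 - 15*h - 10*I*h - 50*I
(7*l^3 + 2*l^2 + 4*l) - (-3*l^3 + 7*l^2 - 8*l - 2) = 10*l^3 - 5*l^2 + 12*l + 2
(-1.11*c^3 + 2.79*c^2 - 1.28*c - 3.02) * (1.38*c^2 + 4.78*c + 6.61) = -1.5318*c^5 - 1.4556*c^4 + 4.2327*c^3 + 8.1559*c^2 - 22.8964*c - 19.9622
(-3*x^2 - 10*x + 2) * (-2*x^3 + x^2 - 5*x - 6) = 6*x^5 + 17*x^4 + x^3 + 70*x^2 + 50*x - 12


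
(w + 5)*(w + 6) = w^2 + 11*w + 30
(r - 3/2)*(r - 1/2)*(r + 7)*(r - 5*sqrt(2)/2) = r^4 - 5*sqrt(2)*r^3/2 + 5*r^3 - 25*sqrt(2)*r^2/2 - 53*r^2/4 + 21*r/4 + 265*sqrt(2)*r/8 - 105*sqrt(2)/8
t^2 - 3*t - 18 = (t - 6)*(t + 3)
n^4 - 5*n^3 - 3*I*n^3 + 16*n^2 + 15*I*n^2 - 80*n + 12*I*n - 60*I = (n - 5)*(n - 6*I)*(n + I)*(n + 2*I)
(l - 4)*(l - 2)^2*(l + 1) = l^4 - 7*l^3 + 12*l^2 + 4*l - 16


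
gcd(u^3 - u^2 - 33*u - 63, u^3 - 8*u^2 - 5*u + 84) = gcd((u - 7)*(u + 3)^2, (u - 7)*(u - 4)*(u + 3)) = u^2 - 4*u - 21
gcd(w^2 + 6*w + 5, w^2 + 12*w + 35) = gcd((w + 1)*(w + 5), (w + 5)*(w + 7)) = w + 5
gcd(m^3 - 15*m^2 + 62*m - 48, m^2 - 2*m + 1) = m - 1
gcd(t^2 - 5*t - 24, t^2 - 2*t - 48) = t - 8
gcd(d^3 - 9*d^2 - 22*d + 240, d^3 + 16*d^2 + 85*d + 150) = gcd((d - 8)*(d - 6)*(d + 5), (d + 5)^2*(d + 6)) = d + 5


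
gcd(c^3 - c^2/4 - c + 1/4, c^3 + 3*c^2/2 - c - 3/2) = c^2 - 1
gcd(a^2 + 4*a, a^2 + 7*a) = a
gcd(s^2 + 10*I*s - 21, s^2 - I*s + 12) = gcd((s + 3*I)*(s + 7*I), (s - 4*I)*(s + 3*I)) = s + 3*I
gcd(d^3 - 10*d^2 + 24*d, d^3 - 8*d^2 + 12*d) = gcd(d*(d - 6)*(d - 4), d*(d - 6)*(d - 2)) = d^2 - 6*d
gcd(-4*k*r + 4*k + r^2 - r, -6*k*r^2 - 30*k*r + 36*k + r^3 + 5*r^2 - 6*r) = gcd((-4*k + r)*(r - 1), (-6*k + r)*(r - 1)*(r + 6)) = r - 1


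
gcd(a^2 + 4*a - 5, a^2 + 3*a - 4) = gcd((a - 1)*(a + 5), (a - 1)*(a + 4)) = a - 1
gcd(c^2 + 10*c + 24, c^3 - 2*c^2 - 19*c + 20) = c + 4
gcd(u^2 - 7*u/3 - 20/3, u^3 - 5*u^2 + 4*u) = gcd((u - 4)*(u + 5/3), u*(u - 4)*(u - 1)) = u - 4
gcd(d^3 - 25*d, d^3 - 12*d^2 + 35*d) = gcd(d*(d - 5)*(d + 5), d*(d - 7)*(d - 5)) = d^2 - 5*d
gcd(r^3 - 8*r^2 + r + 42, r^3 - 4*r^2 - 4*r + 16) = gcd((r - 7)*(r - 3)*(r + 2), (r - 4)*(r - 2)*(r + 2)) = r + 2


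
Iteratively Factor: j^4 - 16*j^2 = (j + 4)*(j^3 - 4*j^2) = (j - 4)*(j + 4)*(j^2) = j*(j - 4)*(j + 4)*(j)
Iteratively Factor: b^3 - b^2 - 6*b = (b)*(b^2 - b - 6) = b*(b - 3)*(b + 2)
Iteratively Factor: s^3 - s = (s + 1)*(s^2 - s) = s*(s + 1)*(s - 1)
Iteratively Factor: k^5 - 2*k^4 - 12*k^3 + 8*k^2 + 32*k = (k + 2)*(k^4 - 4*k^3 - 4*k^2 + 16*k) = (k + 2)^2*(k^3 - 6*k^2 + 8*k) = (k - 4)*(k + 2)^2*(k^2 - 2*k) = k*(k - 4)*(k + 2)^2*(k - 2)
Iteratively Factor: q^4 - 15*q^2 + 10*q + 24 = (q + 1)*(q^3 - q^2 - 14*q + 24) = (q - 2)*(q + 1)*(q^2 + q - 12) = (q - 2)*(q + 1)*(q + 4)*(q - 3)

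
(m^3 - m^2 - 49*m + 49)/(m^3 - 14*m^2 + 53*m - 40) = (m^2 - 49)/(m^2 - 13*m + 40)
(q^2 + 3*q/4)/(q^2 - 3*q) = (q + 3/4)/(q - 3)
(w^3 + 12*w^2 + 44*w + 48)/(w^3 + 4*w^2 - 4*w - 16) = (w + 6)/(w - 2)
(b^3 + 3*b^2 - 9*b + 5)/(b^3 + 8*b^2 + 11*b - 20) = (b - 1)/(b + 4)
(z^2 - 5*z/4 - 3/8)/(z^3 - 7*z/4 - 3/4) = (4*z + 1)/(2*(2*z^2 + 3*z + 1))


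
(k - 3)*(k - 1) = k^2 - 4*k + 3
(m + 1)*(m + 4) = m^2 + 5*m + 4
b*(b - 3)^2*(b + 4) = b^4 - 2*b^3 - 15*b^2 + 36*b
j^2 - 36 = (j - 6)*(j + 6)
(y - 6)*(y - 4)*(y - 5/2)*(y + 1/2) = y^4 - 12*y^3 + 171*y^2/4 - 71*y/2 - 30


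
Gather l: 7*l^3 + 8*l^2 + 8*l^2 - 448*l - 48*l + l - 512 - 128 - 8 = 7*l^3 + 16*l^2 - 495*l - 648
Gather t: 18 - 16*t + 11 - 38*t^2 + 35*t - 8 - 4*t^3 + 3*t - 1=-4*t^3 - 38*t^2 + 22*t + 20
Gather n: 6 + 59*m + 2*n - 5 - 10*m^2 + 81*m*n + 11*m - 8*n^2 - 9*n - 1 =-10*m^2 + 70*m - 8*n^2 + n*(81*m - 7)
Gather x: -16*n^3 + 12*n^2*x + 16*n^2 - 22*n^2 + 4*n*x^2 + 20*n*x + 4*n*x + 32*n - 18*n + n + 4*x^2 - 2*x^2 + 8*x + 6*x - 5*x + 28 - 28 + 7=-16*n^3 - 6*n^2 + 15*n + x^2*(4*n + 2) + x*(12*n^2 + 24*n + 9) + 7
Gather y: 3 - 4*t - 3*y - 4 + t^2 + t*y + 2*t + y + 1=t^2 - 2*t + y*(t - 2)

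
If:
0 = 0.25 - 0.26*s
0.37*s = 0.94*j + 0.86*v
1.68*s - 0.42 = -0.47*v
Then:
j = 2.71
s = 0.96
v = -2.54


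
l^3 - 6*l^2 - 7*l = l*(l - 7)*(l + 1)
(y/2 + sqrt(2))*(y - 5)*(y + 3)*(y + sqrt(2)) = y^4/2 - y^3 + 3*sqrt(2)*y^3/2 - 11*y^2/2 - 3*sqrt(2)*y^2 - 45*sqrt(2)*y/2 - 4*y - 30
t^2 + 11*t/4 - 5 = (t - 5/4)*(t + 4)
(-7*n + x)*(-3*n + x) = 21*n^2 - 10*n*x + x^2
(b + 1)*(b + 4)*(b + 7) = b^3 + 12*b^2 + 39*b + 28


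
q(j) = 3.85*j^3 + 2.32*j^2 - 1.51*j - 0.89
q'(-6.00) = 386.45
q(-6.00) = -739.91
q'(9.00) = 975.80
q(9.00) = 2980.09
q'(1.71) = 40.20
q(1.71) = 22.56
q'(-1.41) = 14.91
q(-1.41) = -4.94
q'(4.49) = 252.17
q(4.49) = 387.60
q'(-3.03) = 90.47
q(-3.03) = -82.11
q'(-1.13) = 7.99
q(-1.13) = -1.78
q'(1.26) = 22.67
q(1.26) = 8.59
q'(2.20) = 64.60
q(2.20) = 48.01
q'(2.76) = 99.28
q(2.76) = 93.56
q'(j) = 11.55*j^2 + 4.64*j - 1.51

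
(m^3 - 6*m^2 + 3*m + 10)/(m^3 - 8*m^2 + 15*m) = (m^2 - m - 2)/(m*(m - 3))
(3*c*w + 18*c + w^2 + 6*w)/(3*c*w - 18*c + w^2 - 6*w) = (w + 6)/(w - 6)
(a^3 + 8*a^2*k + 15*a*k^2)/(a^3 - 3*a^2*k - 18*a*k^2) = (a + 5*k)/(a - 6*k)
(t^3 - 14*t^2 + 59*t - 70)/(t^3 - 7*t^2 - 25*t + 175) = (t - 2)/(t + 5)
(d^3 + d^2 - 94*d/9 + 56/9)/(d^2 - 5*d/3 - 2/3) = (-9*d^3 - 9*d^2 + 94*d - 56)/(3*(-3*d^2 + 5*d + 2))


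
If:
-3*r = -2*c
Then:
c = 3*r/2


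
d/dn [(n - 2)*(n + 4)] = 2*n + 2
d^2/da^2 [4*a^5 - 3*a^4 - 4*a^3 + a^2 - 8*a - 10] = 80*a^3 - 36*a^2 - 24*a + 2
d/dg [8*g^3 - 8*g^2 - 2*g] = 24*g^2 - 16*g - 2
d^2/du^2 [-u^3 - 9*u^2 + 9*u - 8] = -6*u - 18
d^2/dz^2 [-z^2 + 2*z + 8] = -2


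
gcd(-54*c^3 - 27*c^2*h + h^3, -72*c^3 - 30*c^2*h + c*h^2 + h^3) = 18*c^2 + 3*c*h - h^2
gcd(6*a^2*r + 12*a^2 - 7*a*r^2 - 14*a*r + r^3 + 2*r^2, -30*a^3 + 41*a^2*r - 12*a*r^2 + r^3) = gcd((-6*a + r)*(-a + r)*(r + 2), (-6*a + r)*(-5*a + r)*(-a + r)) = 6*a^2 - 7*a*r + r^2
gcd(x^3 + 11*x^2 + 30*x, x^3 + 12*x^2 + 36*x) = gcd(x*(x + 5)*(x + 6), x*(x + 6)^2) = x^2 + 6*x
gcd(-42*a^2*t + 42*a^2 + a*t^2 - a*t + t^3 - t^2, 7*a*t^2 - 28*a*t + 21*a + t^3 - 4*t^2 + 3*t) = 7*a*t - 7*a + t^2 - t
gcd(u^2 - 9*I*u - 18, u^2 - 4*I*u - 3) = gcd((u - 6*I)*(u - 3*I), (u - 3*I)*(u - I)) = u - 3*I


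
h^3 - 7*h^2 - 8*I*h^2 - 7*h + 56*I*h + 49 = (h - 7)*(h - 7*I)*(h - I)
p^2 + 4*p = p*(p + 4)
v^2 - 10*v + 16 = (v - 8)*(v - 2)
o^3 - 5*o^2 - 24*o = o*(o - 8)*(o + 3)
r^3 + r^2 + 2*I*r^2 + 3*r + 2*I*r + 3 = (r + 1)*(r - I)*(r + 3*I)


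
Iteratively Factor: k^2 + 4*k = (k)*(k + 4)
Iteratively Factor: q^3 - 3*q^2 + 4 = (q - 2)*(q^2 - q - 2) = (q - 2)^2*(q + 1)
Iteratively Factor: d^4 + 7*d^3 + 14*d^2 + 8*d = (d + 2)*(d^3 + 5*d^2 + 4*d) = (d + 2)*(d + 4)*(d^2 + d) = d*(d + 2)*(d + 4)*(d + 1)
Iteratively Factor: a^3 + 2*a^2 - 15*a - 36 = (a + 3)*(a^2 - a - 12) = (a - 4)*(a + 3)*(a + 3)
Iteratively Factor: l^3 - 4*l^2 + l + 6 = (l - 2)*(l^2 - 2*l - 3) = (l - 2)*(l + 1)*(l - 3)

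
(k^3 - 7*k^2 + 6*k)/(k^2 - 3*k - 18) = k*(k - 1)/(k + 3)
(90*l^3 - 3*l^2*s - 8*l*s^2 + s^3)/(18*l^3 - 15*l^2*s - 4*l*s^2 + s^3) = (-5*l + s)/(-l + s)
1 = 1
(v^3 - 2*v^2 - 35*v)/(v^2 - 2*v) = (v^2 - 2*v - 35)/(v - 2)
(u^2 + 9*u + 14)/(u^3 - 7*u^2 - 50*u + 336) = (u + 2)/(u^2 - 14*u + 48)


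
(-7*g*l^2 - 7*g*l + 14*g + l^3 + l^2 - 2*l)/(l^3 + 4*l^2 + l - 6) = (-7*g + l)/(l + 3)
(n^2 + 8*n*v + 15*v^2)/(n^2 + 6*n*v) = (n^2 + 8*n*v + 15*v^2)/(n*(n + 6*v))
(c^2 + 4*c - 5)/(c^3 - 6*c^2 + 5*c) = (c + 5)/(c*(c - 5))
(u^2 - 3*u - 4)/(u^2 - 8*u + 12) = (u^2 - 3*u - 4)/(u^2 - 8*u + 12)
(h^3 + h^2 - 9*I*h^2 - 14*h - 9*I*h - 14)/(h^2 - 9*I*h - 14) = h + 1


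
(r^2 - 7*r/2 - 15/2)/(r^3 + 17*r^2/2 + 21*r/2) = (r - 5)/(r*(r + 7))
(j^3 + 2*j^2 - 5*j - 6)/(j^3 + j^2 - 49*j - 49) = (j^2 + j - 6)/(j^2 - 49)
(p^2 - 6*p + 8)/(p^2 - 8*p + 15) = (p^2 - 6*p + 8)/(p^2 - 8*p + 15)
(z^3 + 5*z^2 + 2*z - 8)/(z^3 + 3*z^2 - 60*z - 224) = (z^2 + z - 2)/(z^2 - z - 56)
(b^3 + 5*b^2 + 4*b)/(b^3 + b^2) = (b + 4)/b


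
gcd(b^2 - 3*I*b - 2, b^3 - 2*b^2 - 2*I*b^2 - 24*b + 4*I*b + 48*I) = b - 2*I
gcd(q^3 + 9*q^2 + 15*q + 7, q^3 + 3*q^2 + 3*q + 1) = q^2 + 2*q + 1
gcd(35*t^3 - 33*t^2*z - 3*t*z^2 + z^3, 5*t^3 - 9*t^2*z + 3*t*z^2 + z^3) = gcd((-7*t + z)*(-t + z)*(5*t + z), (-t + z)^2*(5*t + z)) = -5*t^2 + 4*t*z + z^2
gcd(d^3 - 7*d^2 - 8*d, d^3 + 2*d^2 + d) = d^2 + d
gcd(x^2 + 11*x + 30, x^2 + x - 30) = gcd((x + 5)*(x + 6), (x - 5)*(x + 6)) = x + 6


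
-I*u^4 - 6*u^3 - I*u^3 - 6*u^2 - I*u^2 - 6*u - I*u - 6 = (u - 6*I)*(u - I)*(u + I)*(-I*u - I)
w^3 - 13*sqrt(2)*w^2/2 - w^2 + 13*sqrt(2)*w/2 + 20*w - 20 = (w - 1)*(w - 4*sqrt(2))*(w - 5*sqrt(2)/2)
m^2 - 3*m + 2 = (m - 2)*(m - 1)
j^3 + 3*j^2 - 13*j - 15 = (j - 3)*(j + 1)*(j + 5)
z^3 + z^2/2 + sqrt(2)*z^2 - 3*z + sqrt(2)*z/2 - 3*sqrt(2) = (z - 3/2)*(z + 2)*(z + sqrt(2))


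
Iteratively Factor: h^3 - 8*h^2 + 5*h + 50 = (h - 5)*(h^2 - 3*h - 10) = (h - 5)^2*(h + 2)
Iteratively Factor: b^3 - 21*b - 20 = (b - 5)*(b^2 + 5*b + 4) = (b - 5)*(b + 4)*(b + 1)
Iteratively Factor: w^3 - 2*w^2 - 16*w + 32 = (w - 2)*(w^2 - 16) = (w - 2)*(w + 4)*(w - 4)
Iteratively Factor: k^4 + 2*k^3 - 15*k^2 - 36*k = (k - 4)*(k^3 + 6*k^2 + 9*k) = k*(k - 4)*(k^2 + 6*k + 9) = k*(k - 4)*(k + 3)*(k + 3)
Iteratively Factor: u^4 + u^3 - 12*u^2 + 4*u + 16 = (u - 2)*(u^3 + 3*u^2 - 6*u - 8) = (u - 2)*(u + 1)*(u^2 + 2*u - 8) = (u - 2)^2*(u + 1)*(u + 4)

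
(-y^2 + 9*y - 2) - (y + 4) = -y^2 + 8*y - 6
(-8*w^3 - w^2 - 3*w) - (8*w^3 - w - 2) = -16*w^3 - w^2 - 2*w + 2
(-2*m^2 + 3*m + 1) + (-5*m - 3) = -2*m^2 - 2*m - 2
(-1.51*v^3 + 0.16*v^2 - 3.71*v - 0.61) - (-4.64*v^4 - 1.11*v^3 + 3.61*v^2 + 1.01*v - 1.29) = 4.64*v^4 - 0.4*v^3 - 3.45*v^2 - 4.72*v + 0.68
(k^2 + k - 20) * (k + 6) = k^3 + 7*k^2 - 14*k - 120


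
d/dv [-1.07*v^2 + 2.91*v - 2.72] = 2.91 - 2.14*v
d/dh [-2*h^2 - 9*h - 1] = -4*h - 9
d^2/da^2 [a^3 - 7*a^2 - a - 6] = 6*a - 14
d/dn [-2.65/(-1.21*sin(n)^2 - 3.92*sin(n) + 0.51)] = -(6.413*sin(n) + 10.388)*cos(n)/(1.21*sin(n)^2 + 3.92*sin(n) - 0.51)^2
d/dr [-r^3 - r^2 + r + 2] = -3*r^2 - 2*r + 1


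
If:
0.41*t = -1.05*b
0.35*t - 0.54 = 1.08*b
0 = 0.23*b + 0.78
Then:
No Solution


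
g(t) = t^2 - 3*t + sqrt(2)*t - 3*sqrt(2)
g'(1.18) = 0.77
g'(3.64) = 5.69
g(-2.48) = 5.84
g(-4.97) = 28.34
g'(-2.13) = -5.85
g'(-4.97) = -11.53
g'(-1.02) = -3.63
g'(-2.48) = -6.55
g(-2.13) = 3.67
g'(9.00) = 16.41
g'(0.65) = -0.29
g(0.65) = -4.85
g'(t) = 2*t - 3 + sqrt(2)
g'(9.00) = 16.41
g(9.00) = 62.49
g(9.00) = 62.49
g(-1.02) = -1.58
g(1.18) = -4.72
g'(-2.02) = -5.63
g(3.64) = 3.23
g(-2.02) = 3.04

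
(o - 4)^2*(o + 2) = o^3 - 6*o^2 + 32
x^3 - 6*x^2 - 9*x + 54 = (x - 6)*(x - 3)*(x + 3)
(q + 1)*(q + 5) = q^2 + 6*q + 5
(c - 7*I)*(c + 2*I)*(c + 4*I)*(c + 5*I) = c^4 + 4*I*c^3 + 39*c^2 + 226*I*c - 280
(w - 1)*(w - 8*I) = w^2 - w - 8*I*w + 8*I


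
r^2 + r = r*(r + 1)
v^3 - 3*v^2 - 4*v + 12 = (v - 3)*(v - 2)*(v + 2)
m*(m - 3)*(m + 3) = m^3 - 9*m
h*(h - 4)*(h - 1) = h^3 - 5*h^2 + 4*h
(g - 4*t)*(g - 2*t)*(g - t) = g^3 - 7*g^2*t + 14*g*t^2 - 8*t^3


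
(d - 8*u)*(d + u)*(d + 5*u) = d^3 - 2*d^2*u - 43*d*u^2 - 40*u^3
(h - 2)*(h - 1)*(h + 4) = h^3 + h^2 - 10*h + 8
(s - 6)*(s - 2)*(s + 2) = s^3 - 6*s^2 - 4*s + 24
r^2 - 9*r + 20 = (r - 5)*(r - 4)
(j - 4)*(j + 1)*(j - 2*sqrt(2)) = j^3 - 3*j^2 - 2*sqrt(2)*j^2 - 4*j + 6*sqrt(2)*j + 8*sqrt(2)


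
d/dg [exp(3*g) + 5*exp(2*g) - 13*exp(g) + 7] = (3*exp(2*g) + 10*exp(g) - 13)*exp(g)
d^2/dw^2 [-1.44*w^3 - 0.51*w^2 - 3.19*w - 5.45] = -8.64*w - 1.02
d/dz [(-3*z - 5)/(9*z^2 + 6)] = (3*z^2 + 10*z - 2)/(9*z^4 + 12*z^2 + 4)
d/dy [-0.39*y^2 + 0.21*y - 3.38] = 0.21 - 0.78*y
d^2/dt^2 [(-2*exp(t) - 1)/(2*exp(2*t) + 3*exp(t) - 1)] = (-8*exp(4*t) - 4*exp(3*t) - 42*exp(2*t) - 23*exp(t) - 5)*exp(t)/(8*exp(6*t) + 36*exp(5*t) + 42*exp(4*t) - 9*exp(3*t) - 21*exp(2*t) + 9*exp(t) - 1)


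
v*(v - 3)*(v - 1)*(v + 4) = v^4 - 13*v^2 + 12*v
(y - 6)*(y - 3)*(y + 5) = y^3 - 4*y^2 - 27*y + 90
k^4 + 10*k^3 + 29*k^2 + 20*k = k*(k + 1)*(k + 4)*(k + 5)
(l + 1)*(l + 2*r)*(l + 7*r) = l^3 + 9*l^2*r + l^2 + 14*l*r^2 + 9*l*r + 14*r^2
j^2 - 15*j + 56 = (j - 8)*(j - 7)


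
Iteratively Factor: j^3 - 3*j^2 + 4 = (j - 2)*(j^2 - j - 2) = (j - 2)*(j + 1)*(j - 2)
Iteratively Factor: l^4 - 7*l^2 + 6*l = (l + 3)*(l^3 - 3*l^2 + 2*l) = (l - 1)*(l + 3)*(l^2 - 2*l) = l*(l - 1)*(l + 3)*(l - 2)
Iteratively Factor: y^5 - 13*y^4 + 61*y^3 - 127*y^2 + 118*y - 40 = (y - 1)*(y^4 - 12*y^3 + 49*y^2 - 78*y + 40) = (y - 1)^2*(y^3 - 11*y^2 + 38*y - 40) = (y - 5)*(y - 1)^2*(y^2 - 6*y + 8) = (y - 5)*(y - 2)*(y - 1)^2*(y - 4)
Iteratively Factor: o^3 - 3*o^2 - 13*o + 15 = (o - 1)*(o^2 - 2*o - 15) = (o - 1)*(o + 3)*(o - 5)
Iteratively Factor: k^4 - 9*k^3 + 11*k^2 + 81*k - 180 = (k + 3)*(k^3 - 12*k^2 + 47*k - 60) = (k - 3)*(k + 3)*(k^2 - 9*k + 20) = (k - 4)*(k - 3)*(k + 3)*(k - 5)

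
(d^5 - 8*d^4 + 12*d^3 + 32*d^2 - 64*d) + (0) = d^5 - 8*d^4 + 12*d^3 + 32*d^2 - 64*d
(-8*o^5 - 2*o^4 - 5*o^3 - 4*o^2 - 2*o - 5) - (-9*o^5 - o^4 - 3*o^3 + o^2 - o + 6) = o^5 - o^4 - 2*o^3 - 5*o^2 - o - 11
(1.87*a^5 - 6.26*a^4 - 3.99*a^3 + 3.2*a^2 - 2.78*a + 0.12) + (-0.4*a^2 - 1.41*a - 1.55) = 1.87*a^5 - 6.26*a^4 - 3.99*a^3 + 2.8*a^2 - 4.19*a - 1.43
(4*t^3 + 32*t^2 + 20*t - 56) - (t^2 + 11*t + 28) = 4*t^3 + 31*t^2 + 9*t - 84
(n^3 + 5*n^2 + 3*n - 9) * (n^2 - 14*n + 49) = n^5 - 9*n^4 - 18*n^3 + 194*n^2 + 273*n - 441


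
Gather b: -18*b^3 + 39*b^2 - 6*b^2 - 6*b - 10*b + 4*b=-18*b^3 + 33*b^2 - 12*b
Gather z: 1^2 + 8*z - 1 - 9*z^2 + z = -9*z^2 + 9*z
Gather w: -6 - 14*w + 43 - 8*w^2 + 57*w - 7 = -8*w^2 + 43*w + 30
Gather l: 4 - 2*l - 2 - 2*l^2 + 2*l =2 - 2*l^2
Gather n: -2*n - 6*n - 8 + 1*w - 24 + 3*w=-8*n + 4*w - 32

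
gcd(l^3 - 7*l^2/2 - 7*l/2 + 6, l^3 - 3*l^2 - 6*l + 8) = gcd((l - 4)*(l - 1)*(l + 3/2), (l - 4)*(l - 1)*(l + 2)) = l^2 - 5*l + 4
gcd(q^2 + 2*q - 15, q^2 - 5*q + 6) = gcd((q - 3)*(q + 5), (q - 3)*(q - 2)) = q - 3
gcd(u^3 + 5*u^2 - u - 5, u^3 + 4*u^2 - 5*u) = u^2 + 4*u - 5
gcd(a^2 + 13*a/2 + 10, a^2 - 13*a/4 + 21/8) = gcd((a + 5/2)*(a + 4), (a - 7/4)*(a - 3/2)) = 1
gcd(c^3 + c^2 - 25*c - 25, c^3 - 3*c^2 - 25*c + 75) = c^2 - 25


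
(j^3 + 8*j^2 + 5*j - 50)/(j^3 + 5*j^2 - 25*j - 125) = (j - 2)/(j - 5)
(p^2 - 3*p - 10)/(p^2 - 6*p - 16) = (p - 5)/(p - 8)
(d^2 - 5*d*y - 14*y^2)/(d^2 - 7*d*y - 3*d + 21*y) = (d + 2*y)/(d - 3)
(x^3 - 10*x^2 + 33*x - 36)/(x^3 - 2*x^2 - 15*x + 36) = (x - 4)/(x + 4)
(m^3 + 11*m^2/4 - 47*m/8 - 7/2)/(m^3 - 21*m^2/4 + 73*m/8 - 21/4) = (2*m^2 + 9*m + 4)/(2*m^2 - 7*m + 6)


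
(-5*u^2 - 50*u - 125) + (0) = -5*u^2 - 50*u - 125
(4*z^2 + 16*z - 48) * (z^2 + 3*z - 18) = 4*z^4 + 28*z^3 - 72*z^2 - 432*z + 864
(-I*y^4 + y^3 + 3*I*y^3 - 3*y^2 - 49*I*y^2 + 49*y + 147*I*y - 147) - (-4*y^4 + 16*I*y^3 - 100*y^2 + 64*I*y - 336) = 4*y^4 - I*y^4 + y^3 - 13*I*y^3 + 97*y^2 - 49*I*y^2 + 49*y + 83*I*y + 189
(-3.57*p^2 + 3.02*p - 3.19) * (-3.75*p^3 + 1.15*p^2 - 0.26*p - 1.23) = 13.3875*p^5 - 15.4305*p^4 + 16.3637*p^3 - 0.0625999999999998*p^2 - 2.8852*p + 3.9237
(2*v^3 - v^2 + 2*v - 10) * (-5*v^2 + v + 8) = -10*v^5 + 7*v^4 + 5*v^3 + 44*v^2 + 6*v - 80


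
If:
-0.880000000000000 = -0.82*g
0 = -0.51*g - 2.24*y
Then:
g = 1.07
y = -0.24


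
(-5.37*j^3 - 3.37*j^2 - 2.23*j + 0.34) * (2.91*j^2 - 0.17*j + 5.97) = -15.6267*j^5 - 8.8938*j^4 - 37.9753*j^3 - 18.7504*j^2 - 13.3709*j + 2.0298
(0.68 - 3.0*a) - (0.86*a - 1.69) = 2.37 - 3.86*a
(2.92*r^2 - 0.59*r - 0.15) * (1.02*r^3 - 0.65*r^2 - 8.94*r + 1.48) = 2.9784*r^5 - 2.4998*r^4 - 25.8743*r^3 + 9.6937*r^2 + 0.4678*r - 0.222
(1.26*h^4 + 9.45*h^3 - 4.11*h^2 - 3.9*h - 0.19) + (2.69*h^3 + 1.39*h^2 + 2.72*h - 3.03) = 1.26*h^4 + 12.14*h^3 - 2.72*h^2 - 1.18*h - 3.22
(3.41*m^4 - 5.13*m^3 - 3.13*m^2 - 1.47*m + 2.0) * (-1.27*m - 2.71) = -4.3307*m^5 - 2.726*m^4 + 17.8774*m^3 + 10.3492*m^2 + 1.4437*m - 5.42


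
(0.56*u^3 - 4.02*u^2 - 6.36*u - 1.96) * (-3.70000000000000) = -2.072*u^3 + 14.874*u^2 + 23.532*u + 7.252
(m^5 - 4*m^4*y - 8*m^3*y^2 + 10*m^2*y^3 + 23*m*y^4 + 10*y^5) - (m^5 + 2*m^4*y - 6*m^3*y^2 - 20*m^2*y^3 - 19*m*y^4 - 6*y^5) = -6*m^4*y - 2*m^3*y^2 + 30*m^2*y^3 + 42*m*y^4 + 16*y^5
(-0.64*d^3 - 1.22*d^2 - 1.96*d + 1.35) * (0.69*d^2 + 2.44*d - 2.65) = -0.4416*d^5 - 2.4034*d^4 - 2.6332*d^3 - 0.617900000000001*d^2 + 8.488*d - 3.5775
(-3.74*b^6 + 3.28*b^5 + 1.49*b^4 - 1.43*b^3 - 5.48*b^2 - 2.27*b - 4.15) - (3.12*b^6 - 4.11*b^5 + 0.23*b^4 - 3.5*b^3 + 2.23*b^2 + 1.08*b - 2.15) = -6.86*b^6 + 7.39*b^5 + 1.26*b^4 + 2.07*b^3 - 7.71*b^2 - 3.35*b - 2.0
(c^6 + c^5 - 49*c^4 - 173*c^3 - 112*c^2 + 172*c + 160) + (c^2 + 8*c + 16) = c^6 + c^5 - 49*c^4 - 173*c^3 - 111*c^2 + 180*c + 176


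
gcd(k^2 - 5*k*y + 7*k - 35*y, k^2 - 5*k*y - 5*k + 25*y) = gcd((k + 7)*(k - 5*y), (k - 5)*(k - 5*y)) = -k + 5*y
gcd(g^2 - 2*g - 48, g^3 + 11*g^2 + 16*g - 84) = g + 6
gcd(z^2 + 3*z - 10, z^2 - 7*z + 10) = z - 2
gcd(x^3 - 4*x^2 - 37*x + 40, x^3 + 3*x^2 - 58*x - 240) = x^2 - 3*x - 40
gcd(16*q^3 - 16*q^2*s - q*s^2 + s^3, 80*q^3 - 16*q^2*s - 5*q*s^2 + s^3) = 16*q^2 - s^2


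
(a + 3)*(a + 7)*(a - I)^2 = a^4 + 10*a^3 - 2*I*a^3 + 20*a^2 - 20*I*a^2 - 10*a - 42*I*a - 21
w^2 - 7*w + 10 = (w - 5)*(w - 2)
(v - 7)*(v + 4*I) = v^2 - 7*v + 4*I*v - 28*I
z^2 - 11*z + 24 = (z - 8)*(z - 3)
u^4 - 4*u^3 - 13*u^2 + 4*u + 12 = (u - 6)*(u - 1)*(u + 1)*(u + 2)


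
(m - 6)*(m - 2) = m^2 - 8*m + 12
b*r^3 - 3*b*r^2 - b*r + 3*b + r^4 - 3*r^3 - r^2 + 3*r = (b + r)*(r - 3)*(r - 1)*(r + 1)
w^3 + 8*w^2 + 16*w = w*(w + 4)^2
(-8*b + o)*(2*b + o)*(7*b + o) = -112*b^3 - 58*b^2*o + b*o^2 + o^3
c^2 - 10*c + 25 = (c - 5)^2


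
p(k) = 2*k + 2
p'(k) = 2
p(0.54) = 3.08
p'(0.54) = 2.00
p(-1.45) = -0.90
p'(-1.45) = 2.00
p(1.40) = 4.80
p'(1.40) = 2.00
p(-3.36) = -4.72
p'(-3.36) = 2.00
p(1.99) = 5.98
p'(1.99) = 2.00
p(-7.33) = -12.66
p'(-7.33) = 2.00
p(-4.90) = -7.80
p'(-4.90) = 2.00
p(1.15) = 4.30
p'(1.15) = 2.00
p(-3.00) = -4.00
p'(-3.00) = 2.00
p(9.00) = 20.00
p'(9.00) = 2.00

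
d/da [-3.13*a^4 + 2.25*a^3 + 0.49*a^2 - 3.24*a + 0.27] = -12.52*a^3 + 6.75*a^2 + 0.98*a - 3.24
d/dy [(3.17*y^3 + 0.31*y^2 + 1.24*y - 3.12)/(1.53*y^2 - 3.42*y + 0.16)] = (4.8501*y^4 - 21.6828*y^3 - 1.4358*y^2 + 9.6464*y - 10.472)/(2.3409*y^4 - 10.4652*y^3 + 12.186*y^2 - 1.0944*y + 0.0256)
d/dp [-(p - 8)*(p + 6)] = 2 - 2*p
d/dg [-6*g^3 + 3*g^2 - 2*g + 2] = -18*g^2 + 6*g - 2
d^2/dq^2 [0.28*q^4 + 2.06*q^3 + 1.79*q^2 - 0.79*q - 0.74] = 3.36*q^2 + 12.36*q + 3.58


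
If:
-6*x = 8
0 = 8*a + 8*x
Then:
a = 4/3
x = -4/3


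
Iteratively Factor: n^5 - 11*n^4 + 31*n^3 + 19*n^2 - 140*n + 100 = (n - 1)*(n^4 - 10*n^3 + 21*n^2 + 40*n - 100) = (n - 5)*(n - 1)*(n^3 - 5*n^2 - 4*n + 20) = (n - 5)*(n - 2)*(n - 1)*(n^2 - 3*n - 10) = (n - 5)^2*(n - 2)*(n - 1)*(n + 2)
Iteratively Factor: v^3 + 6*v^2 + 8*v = (v + 4)*(v^2 + 2*v) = (v + 2)*(v + 4)*(v)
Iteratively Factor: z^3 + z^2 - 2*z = (z - 1)*(z^2 + 2*z) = z*(z - 1)*(z + 2)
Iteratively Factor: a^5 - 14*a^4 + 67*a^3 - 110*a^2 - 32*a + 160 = (a - 5)*(a^4 - 9*a^3 + 22*a^2 - 32) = (a - 5)*(a - 4)*(a^3 - 5*a^2 + 2*a + 8) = (a - 5)*(a - 4)*(a - 2)*(a^2 - 3*a - 4) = (a - 5)*(a - 4)*(a - 2)*(a + 1)*(a - 4)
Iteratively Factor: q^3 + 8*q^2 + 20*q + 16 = (q + 4)*(q^2 + 4*q + 4) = (q + 2)*(q + 4)*(q + 2)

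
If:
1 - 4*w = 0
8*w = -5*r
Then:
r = -2/5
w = 1/4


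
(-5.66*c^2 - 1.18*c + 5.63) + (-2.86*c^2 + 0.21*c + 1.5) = -8.52*c^2 - 0.97*c + 7.13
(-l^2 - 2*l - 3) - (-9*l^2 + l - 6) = 8*l^2 - 3*l + 3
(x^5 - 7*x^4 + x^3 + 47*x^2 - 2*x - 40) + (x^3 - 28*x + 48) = x^5 - 7*x^4 + 2*x^3 + 47*x^2 - 30*x + 8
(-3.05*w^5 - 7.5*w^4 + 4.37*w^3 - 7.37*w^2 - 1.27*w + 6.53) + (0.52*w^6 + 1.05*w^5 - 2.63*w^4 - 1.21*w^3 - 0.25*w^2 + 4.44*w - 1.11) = 0.52*w^6 - 2.0*w^5 - 10.13*w^4 + 3.16*w^3 - 7.62*w^2 + 3.17*w + 5.42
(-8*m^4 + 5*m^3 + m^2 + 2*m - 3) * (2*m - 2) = -16*m^5 + 26*m^4 - 8*m^3 + 2*m^2 - 10*m + 6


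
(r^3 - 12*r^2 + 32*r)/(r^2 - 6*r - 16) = r*(r - 4)/(r + 2)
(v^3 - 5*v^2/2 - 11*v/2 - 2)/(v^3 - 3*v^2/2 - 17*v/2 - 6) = (2*v + 1)/(2*v + 3)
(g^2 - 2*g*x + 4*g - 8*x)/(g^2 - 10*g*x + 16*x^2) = (-g - 4)/(-g + 8*x)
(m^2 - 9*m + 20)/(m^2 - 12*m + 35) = (m - 4)/(m - 7)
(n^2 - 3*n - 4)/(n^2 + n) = (n - 4)/n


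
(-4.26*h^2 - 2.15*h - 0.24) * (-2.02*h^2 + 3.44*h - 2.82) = 8.6052*h^4 - 10.3114*h^3 + 5.102*h^2 + 5.2374*h + 0.6768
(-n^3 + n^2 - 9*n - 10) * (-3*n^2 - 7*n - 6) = 3*n^5 + 4*n^4 + 26*n^3 + 87*n^2 + 124*n + 60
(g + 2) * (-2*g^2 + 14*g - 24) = -2*g^3 + 10*g^2 + 4*g - 48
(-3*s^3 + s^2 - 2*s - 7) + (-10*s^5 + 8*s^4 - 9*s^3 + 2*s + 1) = -10*s^5 + 8*s^4 - 12*s^3 + s^2 - 6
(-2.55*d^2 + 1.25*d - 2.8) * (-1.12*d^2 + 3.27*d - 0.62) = 2.856*d^4 - 9.7385*d^3 + 8.8045*d^2 - 9.931*d + 1.736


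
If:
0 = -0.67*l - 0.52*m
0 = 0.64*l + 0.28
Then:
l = -0.44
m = 0.56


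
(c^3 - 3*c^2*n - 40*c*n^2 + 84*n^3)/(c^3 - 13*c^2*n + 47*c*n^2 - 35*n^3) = (c^2 + 4*c*n - 12*n^2)/(c^2 - 6*c*n + 5*n^2)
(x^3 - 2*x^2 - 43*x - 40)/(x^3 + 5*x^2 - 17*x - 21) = (x^2 - 3*x - 40)/(x^2 + 4*x - 21)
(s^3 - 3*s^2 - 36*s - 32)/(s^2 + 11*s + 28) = (s^2 - 7*s - 8)/(s + 7)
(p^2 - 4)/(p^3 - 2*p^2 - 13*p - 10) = (p - 2)/(p^2 - 4*p - 5)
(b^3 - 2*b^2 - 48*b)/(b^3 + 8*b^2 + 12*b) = (b - 8)/(b + 2)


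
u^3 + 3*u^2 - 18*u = u*(u - 3)*(u + 6)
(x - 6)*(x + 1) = x^2 - 5*x - 6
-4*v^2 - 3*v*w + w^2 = (-4*v + w)*(v + w)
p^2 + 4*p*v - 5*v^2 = (p - v)*(p + 5*v)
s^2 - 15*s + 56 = (s - 8)*(s - 7)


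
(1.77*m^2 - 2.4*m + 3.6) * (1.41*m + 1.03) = 2.4957*m^3 - 1.5609*m^2 + 2.604*m + 3.708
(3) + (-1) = 2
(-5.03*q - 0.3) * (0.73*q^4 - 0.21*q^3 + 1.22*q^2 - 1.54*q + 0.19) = -3.6719*q^5 + 0.8373*q^4 - 6.0736*q^3 + 7.3802*q^2 - 0.4937*q - 0.057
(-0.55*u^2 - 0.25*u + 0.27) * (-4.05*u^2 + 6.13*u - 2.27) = 2.2275*u^4 - 2.359*u^3 - 1.3775*u^2 + 2.2226*u - 0.6129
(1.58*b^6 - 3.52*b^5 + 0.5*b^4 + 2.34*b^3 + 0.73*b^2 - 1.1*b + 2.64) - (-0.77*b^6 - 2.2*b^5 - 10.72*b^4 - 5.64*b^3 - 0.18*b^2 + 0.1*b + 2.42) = 2.35*b^6 - 1.32*b^5 + 11.22*b^4 + 7.98*b^3 + 0.91*b^2 - 1.2*b + 0.22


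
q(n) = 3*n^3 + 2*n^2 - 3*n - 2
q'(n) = 9*n^2 + 4*n - 3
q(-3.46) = -91.94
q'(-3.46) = 90.90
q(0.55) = -2.55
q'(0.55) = 1.92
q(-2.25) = -19.30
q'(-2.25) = 33.56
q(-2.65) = -35.83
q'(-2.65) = 49.60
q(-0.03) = -1.91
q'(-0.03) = -3.11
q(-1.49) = -3.01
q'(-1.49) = 11.02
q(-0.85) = 0.15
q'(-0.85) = 0.10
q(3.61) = 154.37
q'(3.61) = 128.73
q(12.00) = 5434.00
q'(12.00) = 1341.00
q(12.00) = 5434.00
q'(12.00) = 1341.00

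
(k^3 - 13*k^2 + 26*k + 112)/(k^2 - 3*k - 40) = (k^2 - 5*k - 14)/(k + 5)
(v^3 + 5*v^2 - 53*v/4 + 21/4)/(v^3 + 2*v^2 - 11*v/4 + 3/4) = (2*v^2 + 11*v - 21)/(2*v^2 + 5*v - 3)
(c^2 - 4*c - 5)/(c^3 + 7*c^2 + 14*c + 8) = (c - 5)/(c^2 + 6*c + 8)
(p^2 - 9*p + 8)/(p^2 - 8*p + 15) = (p^2 - 9*p + 8)/(p^2 - 8*p + 15)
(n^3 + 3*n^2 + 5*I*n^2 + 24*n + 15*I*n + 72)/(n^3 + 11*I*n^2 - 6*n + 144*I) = (n + 3)/(n + 6*I)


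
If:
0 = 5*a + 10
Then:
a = -2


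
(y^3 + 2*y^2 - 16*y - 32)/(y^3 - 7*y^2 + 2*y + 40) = (y + 4)/(y - 5)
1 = 1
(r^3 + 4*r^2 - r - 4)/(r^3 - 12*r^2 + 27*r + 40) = (r^2 + 3*r - 4)/(r^2 - 13*r + 40)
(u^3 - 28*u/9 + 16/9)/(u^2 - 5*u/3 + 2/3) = (3*u^2 + 2*u - 8)/(3*(u - 1))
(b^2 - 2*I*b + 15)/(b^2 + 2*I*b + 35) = (b + 3*I)/(b + 7*I)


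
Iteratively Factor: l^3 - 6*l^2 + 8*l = (l - 4)*(l^2 - 2*l) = l*(l - 4)*(l - 2)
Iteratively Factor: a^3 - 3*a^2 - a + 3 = (a - 3)*(a^2 - 1) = (a - 3)*(a - 1)*(a + 1)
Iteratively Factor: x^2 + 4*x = (x + 4)*(x)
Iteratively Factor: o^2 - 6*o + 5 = (o - 5)*(o - 1)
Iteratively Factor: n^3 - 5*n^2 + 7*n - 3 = (n - 1)*(n^2 - 4*n + 3) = (n - 1)^2*(n - 3)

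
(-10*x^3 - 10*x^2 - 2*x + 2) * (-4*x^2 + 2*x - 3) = 40*x^5 + 20*x^4 + 18*x^3 + 18*x^2 + 10*x - 6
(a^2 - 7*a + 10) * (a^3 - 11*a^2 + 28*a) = a^5 - 18*a^4 + 115*a^3 - 306*a^2 + 280*a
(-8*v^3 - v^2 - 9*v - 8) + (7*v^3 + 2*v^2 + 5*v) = -v^3 + v^2 - 4*v - 8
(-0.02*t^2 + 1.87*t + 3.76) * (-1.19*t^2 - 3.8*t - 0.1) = 0.0238*t^4 - 2.1493*t^3 - 11.5784*t^2 - 14.475*t - 0.376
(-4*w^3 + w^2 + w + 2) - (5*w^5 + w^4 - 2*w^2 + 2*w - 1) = -5*w^5 - w^4 - 4*w^3 + 3*w^2 - w + 3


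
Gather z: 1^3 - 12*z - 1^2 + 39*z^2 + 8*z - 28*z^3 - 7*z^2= -28*z^3 + 32*z^2 - 4*z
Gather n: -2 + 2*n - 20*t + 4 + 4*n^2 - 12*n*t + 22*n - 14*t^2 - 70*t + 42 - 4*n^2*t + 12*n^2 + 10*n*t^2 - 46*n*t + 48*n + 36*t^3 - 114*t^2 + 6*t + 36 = n^2*(16 - 4*t) + n*(10*t^2 - 58*t + 72) + 36*t^3 - 128*t^2 - 84*t + 80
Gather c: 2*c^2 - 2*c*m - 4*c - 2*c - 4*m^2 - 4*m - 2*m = 2*c^2 + c*(-2*m - 6) - 4*m^2 - 6*m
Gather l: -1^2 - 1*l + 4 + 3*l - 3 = 2*l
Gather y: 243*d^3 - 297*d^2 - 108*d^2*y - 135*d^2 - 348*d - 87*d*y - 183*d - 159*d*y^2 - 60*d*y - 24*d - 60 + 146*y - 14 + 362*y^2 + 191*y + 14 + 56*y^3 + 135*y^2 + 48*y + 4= 243*d^3 - 432*d^2 - 555*d + 56*y^3 + y^2*(497 - 159*d) + y*(-108*d^2 - 147*d + 385) - 56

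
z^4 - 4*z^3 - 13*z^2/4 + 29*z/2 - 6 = (z - 4)*(z - 3/2)*(z - 1/2)*(z + 2)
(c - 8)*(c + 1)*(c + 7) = c^3 - 57*c - 56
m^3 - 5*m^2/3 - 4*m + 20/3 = (m - 2)*(m - 5/3)*(m + 2)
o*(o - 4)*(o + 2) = o^3 - 2*o^2 - 8*o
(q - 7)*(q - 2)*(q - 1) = q^3 - 10*q^2 + 23*q - 14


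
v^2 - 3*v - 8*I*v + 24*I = (v - 3)*(v - 8*I)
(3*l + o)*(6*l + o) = 18*l^2 + 9*l*o + o^2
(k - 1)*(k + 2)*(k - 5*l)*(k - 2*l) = k^4 - 7*k^3*l + k^3 + 10*k^2*l^2 - 7*k^2*l - 2*k^2 + 10*k*l^2 + 14*k*l - 20*l^2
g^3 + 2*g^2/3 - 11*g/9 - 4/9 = (g - 1)*(g + 1/3)*(g + 4/3)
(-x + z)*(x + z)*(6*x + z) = -6*x^3 - x^2*z + 6*x*z^2 + z^3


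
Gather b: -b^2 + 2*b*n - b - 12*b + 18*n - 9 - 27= -b^2 + b*(2*n - 13) + 18*n - 36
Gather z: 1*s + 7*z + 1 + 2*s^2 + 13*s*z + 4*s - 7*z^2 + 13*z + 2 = 2*s^2 + 5*s - 7*z^2 + z*(13*s + 20) + 3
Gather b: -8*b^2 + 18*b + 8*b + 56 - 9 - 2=-8*b^2 + 26*b + 45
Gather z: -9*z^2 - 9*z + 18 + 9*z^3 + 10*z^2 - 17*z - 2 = 9*z^3 + z^2 - 26*z + 16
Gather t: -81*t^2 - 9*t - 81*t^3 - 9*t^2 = -81*t^3 - 90*t^2 - 9*t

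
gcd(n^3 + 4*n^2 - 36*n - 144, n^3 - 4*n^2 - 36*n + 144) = n^2 - 36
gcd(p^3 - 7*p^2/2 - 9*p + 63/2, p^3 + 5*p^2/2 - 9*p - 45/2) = p^2 - 9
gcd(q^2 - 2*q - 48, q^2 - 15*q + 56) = q - 8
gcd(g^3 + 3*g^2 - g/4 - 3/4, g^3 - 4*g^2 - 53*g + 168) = 1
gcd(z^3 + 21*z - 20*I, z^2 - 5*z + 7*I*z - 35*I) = 1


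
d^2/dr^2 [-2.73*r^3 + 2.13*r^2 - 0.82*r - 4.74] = 4.26 - 16.38*r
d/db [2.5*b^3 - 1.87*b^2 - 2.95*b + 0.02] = 7.5*b^2 - 3.74*b - 2.95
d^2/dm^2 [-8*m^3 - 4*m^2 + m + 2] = -48*m - 8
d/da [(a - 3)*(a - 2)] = 2*a - 5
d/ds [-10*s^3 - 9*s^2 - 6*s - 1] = -30*s^2 - 18*s - 6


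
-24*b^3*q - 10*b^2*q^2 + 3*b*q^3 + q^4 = q*(-3*b + q)*(2*b + q)*(4*b + q)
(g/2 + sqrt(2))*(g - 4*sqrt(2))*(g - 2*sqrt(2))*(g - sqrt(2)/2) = g^4/2 - 9*sqrt(2)*g^3/4 - 2*g^2 + 18*sqrt(2)*g - 16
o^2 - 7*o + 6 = (o - 6)*(o - 1)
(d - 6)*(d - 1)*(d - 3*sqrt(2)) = d^3 - 7*d^2 - 3*sqrt(2)*d^2 + 6*d + 21*sqrt(2)*d - 18*sqrt(2)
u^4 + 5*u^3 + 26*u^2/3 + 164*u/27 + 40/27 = (u + 2/3)^2*(u + 5/3)*(u + 2)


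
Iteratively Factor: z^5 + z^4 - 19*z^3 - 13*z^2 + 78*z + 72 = (z + 2)*(z^4 - z^3 - 17*z^2 + 21*z + 36) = (z + 1)*(z + 2)*(z^3 - 2*z^2 - 15*z + 36) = (z - 3)*(z + 1)*(z + 2)*(z^2 + z - 12) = (z - 3)^2*(z + 1)*(z + 2)*(z + 4)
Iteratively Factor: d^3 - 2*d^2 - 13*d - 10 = (d + 1)*(d^2 - 3*d - 10) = (d + 1)*(d + 2)*(d - 5)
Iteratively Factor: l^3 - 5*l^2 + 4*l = (l)*(l^2 - 5*l + 4) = l*(l - 1)*(l - 4)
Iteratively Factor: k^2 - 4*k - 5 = (k + 1)*(k - 5)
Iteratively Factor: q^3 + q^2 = (q)*(q^2 + q) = q^2*(q + 1)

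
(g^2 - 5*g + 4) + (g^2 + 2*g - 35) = 2*g^2 - 3*g - 31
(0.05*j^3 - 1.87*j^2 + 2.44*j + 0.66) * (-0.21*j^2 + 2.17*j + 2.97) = -0.0105*j^5 + 0.5012*j^4 - 4.4218*j^3 - 0.397700000000001*j^2 + 8.679*j + 1.9602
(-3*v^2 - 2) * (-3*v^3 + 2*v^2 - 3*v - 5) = 9*v^5 - 6*v^4 + 15*v^3 + 11*v^2 + 6*v + 10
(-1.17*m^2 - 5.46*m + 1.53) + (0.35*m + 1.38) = -1.17*m^2 - 5.11*m + 2.91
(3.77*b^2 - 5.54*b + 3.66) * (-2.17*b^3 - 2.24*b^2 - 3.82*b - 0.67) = -8.1809*b^5 + 3.577*b^4 - 9.934*b^3 + 10.4385*b^2 - 10.2694*b - 2.4522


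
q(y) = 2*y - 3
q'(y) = 2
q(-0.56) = -4.12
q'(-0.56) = 2.00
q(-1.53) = -6.06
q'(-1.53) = 2.00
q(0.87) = -1.26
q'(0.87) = 2.00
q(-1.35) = -5.70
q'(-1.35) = 2.00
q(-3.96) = -10.92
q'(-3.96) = 2.00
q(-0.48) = -3.96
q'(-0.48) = 2.00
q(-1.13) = -5.26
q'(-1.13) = 2.00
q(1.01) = -0.98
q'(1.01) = 2.00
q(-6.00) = -15.00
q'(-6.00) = 2.00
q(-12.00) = -27.00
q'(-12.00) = 2.00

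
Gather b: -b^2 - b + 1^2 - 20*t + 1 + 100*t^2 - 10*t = -b^2 - b + 100*t^2 - 30*t + 2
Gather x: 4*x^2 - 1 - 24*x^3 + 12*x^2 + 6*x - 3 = -24*x^3 + 16*x^2 + 6*x - 4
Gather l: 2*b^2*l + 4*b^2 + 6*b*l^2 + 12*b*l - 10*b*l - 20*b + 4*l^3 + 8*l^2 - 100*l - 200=4*b^2 - 20*b + 4*l^3 + l^2*(6*b + 8) + l*(2*b^2 + 2*b - 100) - 200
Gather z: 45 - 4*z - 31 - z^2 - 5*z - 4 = -z^2 - 9*z + 10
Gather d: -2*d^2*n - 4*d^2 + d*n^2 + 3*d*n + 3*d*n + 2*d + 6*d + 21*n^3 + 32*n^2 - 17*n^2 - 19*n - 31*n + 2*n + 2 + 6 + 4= d^2*(-2*n - 4) + d*(n^2 + 6*n + 8) + 21*n^3 + 15*n^2 - 48*n + 12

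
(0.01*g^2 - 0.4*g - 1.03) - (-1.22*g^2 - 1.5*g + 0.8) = 1.23*g^2 + 1.1*g - 1.83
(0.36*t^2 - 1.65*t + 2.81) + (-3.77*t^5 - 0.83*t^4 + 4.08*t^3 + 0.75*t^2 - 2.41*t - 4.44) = -3.77*t^5 - 0.83*t^4 + 4.08*t^3 + 1.11*t^2 - 4.06*t - 1.63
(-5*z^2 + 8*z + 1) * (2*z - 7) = -10*z^3 + 51*z^2 - 54*z - 7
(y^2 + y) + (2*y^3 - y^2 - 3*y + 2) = 2*y^3 - 2*y + 2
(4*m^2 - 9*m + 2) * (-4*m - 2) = -16*m^3 + 28*m^2 + 10*m - 4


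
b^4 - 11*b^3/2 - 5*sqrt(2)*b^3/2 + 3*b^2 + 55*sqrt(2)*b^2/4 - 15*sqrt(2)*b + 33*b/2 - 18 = (b - 4)*(b - 3/2)*(b - 3*sqrt(2))*(b + sqrt(2)/2)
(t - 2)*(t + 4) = t^2 + 2*t - 8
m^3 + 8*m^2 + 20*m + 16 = (m + 2)^2*(m + 4)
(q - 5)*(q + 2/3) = q^2 - 13*q/3 - 10/3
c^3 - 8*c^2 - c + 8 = (c - 8)*(c - 1)*(c + 1)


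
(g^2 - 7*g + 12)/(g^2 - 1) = (g^2 - 7*g + 12)/(g^2 - 1)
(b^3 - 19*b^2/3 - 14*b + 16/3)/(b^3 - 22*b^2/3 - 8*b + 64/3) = (3*b - 1)/(3*b - 4)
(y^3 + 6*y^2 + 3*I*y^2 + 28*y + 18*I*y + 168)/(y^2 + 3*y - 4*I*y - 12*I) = (y^2 + y*(6 + 7*I) + 42*I)/(y + 3)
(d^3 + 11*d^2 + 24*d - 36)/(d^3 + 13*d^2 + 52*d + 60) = (d^2 + 5*d - 6)/(d^2 + 7*d + 10)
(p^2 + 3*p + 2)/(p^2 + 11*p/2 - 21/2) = 2*(p^2 + 3*p + 2)/(2*p^2 + 11*p - 21)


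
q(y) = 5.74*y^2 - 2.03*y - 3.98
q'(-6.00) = -70.91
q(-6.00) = 214.84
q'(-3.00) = -36.47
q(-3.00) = 53.77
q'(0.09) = -1.00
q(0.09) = -4.12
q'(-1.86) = -23.38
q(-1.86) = 19.65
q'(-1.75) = -22.12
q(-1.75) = 17.15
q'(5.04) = 55.83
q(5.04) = 131.59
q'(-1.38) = -17.87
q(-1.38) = 9.75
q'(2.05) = 21.50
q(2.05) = 15.98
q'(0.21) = 0.38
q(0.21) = -4.15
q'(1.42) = 14.27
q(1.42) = 4.71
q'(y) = 11.48*y - 2.03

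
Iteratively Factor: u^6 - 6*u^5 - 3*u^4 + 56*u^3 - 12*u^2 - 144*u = (u)*(u^5 - 6*u^4 - 3*u^3 + 56*u^2 - 12*u - 144) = u*(u - 4)*(u^4 - 2*u^3 - 11*u^2 + 12*u + 36) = u*(u - 4)*(u - 3)*(u^3 + u^2 - 8*u - 12) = u*(u - 4)*(u - 3)^2*(u^2 + 4*u + 4) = u*(u - 4)*(u - 3)^2*(u + 2)*(u + 2)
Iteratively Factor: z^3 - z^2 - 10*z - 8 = (z + 2)*(z^2 - 3*z - 4) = (z - 4)*(z + 2)*(z + 1)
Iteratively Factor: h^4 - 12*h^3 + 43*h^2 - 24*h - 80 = (h - 4)*(h^3 - 8*h^2 + 11*h + 20) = (h - 4)^2*(h^2 - 4*h - 5) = (h - 4)^2*(h + 1)*(h - 5)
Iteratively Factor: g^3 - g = (g)*(g^2 - 1) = g*(g + 1)*(g - 1)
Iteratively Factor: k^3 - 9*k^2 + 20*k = (k)*(k^2 - 9*k + 20) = k*(k - 4)*(k - 5)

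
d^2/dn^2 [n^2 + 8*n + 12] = 2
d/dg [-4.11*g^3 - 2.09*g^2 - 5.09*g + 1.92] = -12.33*g^2 - 4.18*g - 5.09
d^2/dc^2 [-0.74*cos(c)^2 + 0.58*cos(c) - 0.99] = -0.58*cos(c) + 1.48*cos(2*c)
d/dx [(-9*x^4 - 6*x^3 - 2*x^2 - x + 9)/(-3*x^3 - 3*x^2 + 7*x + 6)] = (27*x^6 + 54*x^5 - 177*x^4 - 306*x^3 - 44*x^2 + 30*x - 69)/(9*x^6 + 18*x^5 - 33*x^4 - 78*x^3 + 13*x^2 + 84*x + 36)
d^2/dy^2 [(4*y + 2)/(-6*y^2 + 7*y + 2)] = 4*((2*y + 1)*(12*y - 7)^2 + 4*(9*y - 2)*(-6*y^2 + 7*y + 2))/(-6*y^2 + 7*y + 2)^3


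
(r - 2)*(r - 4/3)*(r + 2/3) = r^3 - 8*r^2/3 + 4*r/9 + 16/9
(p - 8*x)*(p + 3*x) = p^2 - 5*p*x - 24*x^2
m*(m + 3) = m^2 + 3*m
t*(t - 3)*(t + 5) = t^3 + 2*t^2 - 15*t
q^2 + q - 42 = (q - 6)*(q + 7)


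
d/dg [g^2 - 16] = 2*g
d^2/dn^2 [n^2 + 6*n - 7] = 2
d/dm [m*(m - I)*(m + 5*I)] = 3*m^2 + 8*I*m + 5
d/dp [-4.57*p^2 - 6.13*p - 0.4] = -9.14*p - 6.13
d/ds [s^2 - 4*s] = 2*s - 4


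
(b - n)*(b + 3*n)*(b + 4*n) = b^3 + 6*b^2*n + 5*b*n^2 - 12*n^3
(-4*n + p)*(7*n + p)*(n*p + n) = -28*n^3*p - 28*n^3 + 3*n^2*p^2 + 3*n^2*p + n*p^3 + n*p^2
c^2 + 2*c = c*(c + 2)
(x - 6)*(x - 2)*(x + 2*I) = x^3 - 8*x^2 + 2*I*x^2 + 12*x - 16*I*x + 24*I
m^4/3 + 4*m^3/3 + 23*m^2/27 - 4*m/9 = m*(m/3 + 1)*(m - 1/3)*(m + 4/3)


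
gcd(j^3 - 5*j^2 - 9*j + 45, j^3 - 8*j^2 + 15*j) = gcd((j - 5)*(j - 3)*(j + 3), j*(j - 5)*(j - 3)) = j^2 - 8*j + 15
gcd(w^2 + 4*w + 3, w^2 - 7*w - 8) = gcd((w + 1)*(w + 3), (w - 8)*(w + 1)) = w + 1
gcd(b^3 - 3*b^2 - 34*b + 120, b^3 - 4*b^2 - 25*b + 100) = b^2 - 9*b + 20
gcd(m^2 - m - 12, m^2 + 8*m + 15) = m + 3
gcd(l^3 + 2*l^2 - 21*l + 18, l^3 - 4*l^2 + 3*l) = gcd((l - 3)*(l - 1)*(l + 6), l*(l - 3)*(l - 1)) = l^2 - 4*l + 3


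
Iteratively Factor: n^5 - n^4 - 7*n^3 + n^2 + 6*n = (n + 2)*(n^4 - 3*n^3 - n^2 + 3*n) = (n + 1)*(n + 2)*(n^3 - 4*n^2 + 3*n) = (n - 1)*(n + 1)*(n + 2)*(n^2 - 3*n) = (n - 3)*(n - 1)*(n + 1)*(n + 2)*(n)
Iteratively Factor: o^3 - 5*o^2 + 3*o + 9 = (o - 3)*(o^2 - 2*o - 3) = (o - 3)^2*(o + 1)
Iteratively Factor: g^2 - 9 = (g + 3)*(g - 3)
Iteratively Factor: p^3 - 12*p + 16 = (p - 2)*(p^2 + 2*p - 8) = (p - 2)*(p + 4)*(p - 2)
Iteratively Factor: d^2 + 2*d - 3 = (d - 1)*(d + 3)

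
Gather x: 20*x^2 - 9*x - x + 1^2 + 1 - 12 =20*x^2 - 10*x - 10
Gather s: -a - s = -a - s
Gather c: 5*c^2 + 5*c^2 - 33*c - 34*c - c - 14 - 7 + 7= 10*c^2 - 68*c - 14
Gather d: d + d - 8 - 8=2*d - 16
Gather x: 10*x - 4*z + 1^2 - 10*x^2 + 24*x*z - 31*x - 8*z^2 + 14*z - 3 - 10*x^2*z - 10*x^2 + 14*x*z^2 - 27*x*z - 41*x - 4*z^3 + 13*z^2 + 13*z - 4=x^2*(-10*z - 20) + x*(14*z^2 - 3*z - 62) - 4*z^3 + 5*z^2 + 23*z - 6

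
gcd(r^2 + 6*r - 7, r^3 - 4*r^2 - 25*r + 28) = r - 1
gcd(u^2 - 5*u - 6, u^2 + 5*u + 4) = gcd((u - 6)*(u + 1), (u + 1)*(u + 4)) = u + 1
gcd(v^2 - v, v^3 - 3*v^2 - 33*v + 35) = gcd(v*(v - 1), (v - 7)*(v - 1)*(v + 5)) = v - 1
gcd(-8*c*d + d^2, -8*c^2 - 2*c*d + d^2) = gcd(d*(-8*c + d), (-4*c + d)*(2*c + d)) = 1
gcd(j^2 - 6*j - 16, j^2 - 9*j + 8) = j - 8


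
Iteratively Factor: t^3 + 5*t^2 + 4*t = (t)*(t^2 + 5*t + 4) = t*(t + 1)*(t + 4)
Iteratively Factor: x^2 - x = (x - 1)*(x)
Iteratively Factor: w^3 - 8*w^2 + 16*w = (w - 4)*(w^2 - 4*w) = (w - 4)^2*(w)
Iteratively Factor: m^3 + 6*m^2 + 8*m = (m)*(m^2 + 6*m + 8) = m*(m + 2)*(m + 4)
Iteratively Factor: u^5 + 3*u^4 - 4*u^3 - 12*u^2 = (u + 3)*(u^4 - 4*u^2) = u*(u + 3)*(u^3 - 4*u) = u*(u - 2)*(u + 3)*(u^2 + 2*u) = u^2*(u - 2)*(u + 3)*(u + 2)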